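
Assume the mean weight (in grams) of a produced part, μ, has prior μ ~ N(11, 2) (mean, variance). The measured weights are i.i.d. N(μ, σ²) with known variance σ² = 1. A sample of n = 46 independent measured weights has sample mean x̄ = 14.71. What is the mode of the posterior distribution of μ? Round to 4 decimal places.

μ̂_MAP = 14.6701

n = 46, x̄ = 14.71.
For a Normal prior and Normal likelihood with known variance, the posterior is Normal; its mode equals its mean, the precision-weighted average.
Prior precision 1/σ₀² = 1/2 = 0.5; data precision n/σ² = 46/1 = 46.
μ̂ = (0.5·11 + 46·14.71) / (0.5 + 46) = 682.16/46.5 = 34108/2325 ≈ 14.6701.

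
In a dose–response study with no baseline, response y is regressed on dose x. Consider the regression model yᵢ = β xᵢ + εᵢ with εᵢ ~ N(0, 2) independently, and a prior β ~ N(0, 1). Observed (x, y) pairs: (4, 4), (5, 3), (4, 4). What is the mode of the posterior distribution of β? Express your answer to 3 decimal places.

β̂_MAP = 0.797

log p(β | y) = −Σ(yᵢ − βxᵢ)²/(2·2) − β²/(2·1) + const.
Setting the derivative to zero: Σxᵢ(yᵢ − βxᵢ)/2 − β/1 = 0, so β = Σxᵢyᵢ / (Σxᵢ² + σ²/τ²).
Σxᵢyᵢ = 4·4 + 5·3 + 4·4 = 47; Σxᵢ² = 57; σ²/τ² = 2.
β̂_MAP = 47 / (57 + 2) = 47/59 ≈ 0.797.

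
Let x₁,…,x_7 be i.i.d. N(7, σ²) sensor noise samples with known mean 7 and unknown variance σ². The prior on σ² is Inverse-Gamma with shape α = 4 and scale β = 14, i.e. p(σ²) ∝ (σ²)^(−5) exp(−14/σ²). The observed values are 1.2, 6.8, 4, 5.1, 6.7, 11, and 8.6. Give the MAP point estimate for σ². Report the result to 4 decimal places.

Sum of squared deviations about the known mean: SS = (1.2−7)² + (6.8−7)² + (4−7)² + (5.1−7)² + (6.7−7)² + (11−7)² + (8.6−7)² = 64.94.
The Normal likelihood contributes (σ²)^(−n/2) exp(−SS/(2σ²)), so the posterior is Inverse-Gamma(α + n/2, β + SS/2) = Inverse-Gamma(7.5, 46.47).
The mode of Inverse-Gamma(a, b) is b/(a+1) = 46.47/8.5 ≈ 5.4671.

σ̂²_MAP = 5.4671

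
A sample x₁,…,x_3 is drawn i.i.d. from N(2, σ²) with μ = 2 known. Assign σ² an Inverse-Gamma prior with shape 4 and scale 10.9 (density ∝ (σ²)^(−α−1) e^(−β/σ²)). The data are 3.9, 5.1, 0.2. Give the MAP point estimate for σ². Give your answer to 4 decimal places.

Sum of squared deviations about the known mean: SS = (3.9−2)² + (5.1−2)² + (0.2−2)² = 16.46.
The Normal likelihood contributes (σ²)^(−n/2) exp(−SS/(2σ²)), so the posterior is Inverse-Gamma(α + n/2, β + SS/2) = Inverse-Gamma(5.5, 19.13).
The mode of Inverse-Gamma(a, b) is b/(a+1) = 19.13/6.5 ≈ 2.9431.

σ̂²_MAP = 2.9431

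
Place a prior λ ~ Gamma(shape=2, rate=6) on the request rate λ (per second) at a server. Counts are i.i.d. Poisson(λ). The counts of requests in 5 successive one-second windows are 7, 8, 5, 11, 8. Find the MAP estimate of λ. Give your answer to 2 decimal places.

λ̂_MAP = 3.64

Σxᵢ = 7+8+5+11+8 = 39, with n = 5.
Posterior ∝ λe^(−6λ) · λ^39e^(−5λ) = λ^40e^(−11λ), i.e. Gamma(shape=41, rate=11).
The mode of a Gamma(a, b) with a ≥ 1 (shape–rate) is (a−1)/b = 40/11 ≈ 3.64.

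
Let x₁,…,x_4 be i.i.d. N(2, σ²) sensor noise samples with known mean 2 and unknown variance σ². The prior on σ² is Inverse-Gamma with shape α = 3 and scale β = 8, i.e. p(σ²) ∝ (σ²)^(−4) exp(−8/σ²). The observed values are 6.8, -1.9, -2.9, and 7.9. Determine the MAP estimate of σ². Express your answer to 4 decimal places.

σ̂²_MAP = 9.4225

Sum of squared deviations about the known mean: SS = (6.8−2)² + (-1.9−2)² + (-2.9−2)² + (7.9−2)² = 97.07.
The Normal likelihood contributes (σ²)^(−n/2) exp(−SS/(2σ²)), so the posterior is Inverse-Gamma(α + n/2, β + SS/2) = Inverse-Gamma(5, 56.535).
The mode of Inverse-Gamma(a, b) is b/(a+1) = 56.535/6 ≈ 9.4225.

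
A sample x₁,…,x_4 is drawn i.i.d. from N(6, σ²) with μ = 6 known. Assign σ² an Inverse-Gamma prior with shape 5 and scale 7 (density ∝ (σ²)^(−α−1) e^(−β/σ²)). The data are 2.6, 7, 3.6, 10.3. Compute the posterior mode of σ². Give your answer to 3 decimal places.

σ̂²_MAP = 3.176

Sum of squared deviations about the known mean: SS = (2.6−6)² + (7−6)² + (3.6−6)² + (10.3−6)² = 36.81.
The Normal likelihood contributes (σ²)^(−n/2) exp(−SS/(2σ²)), so the posterior is Inverse-Gamma(α + n/2, β + SS/2) = Inverse-Gamma(7, 25.405).
The mode of Inverse-Gamma(a, b) is b/(a+1) = 25.405/8 ≈ 3.176.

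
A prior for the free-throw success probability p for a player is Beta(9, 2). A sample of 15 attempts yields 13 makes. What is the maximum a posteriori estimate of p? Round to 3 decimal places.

p̂_MAP = 0.875

Prior: Beta(9, 2).
Data: 13 successes in 15 trials. The binomial likelihood contributes p^13(1−p)^2, so the posterior is Beta(9+13, 2+2) = Beta(22, 4).
For Beta(a, b) with a, b > 1 the mode is (a−1)/(a+b−2) = 21/24 ≈ 0.875.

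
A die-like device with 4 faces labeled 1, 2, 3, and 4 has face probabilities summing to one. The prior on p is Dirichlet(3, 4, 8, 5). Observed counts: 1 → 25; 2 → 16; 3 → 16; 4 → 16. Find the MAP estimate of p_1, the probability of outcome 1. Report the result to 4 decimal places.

The posterior is Dirichlet(αᵢ + nᵢ) = Dirichlet(28, 20, 24, 21).
For a Dirichlet(a₁,…,a_K) with all aᵢ > 1, the mode has j-th component (aⱼ − 1)/(Σaᵢ − K).
Here Σaᵢ = 93 and K = 4, so p_1 = (28 − 1)/(93 − 4) = 27/89 ≈ 0.3034.

MAP estimate: 0.3034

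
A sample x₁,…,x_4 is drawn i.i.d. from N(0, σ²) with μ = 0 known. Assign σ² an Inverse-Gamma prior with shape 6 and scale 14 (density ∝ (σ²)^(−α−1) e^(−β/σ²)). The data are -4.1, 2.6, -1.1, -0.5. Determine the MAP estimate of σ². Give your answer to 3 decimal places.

Sum of squared deviations about the known mean: SS = (-4.1−0)² + (2.6−0)² + (-1.1−0)² + (-0.5−0)² = 25.03.
The Normal likelihood contributes (σ²)^(−n/2) exp(−SS/(2σ²)), so the posterior is Inverse-Gamma(α + n/2, β + SS/2) = Inverse-Gamma(8, 26.515).
The mode of Inverse-Gamma(a, b) is b/(a+1) = 26.515/9 ≈ 2.946.

σ̂²_MAP = 2.946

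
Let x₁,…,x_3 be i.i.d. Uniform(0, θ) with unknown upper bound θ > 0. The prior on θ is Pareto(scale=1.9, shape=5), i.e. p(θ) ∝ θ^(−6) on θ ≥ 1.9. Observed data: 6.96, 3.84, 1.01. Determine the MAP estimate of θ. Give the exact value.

The Uniform(0, θ) likelihood is θ^(−n) for θ ≥ max(xᵢ), zero otherwise. Here max(xᵢ) = 6.96.
Posterior ∝ θ^(−6) · θ^(−3) = θ^(−9) on θ ≥ max(1.9, 6.96) = 6.96.
This density is strictly decreasing in θ, so the posterior mode lies at the lower boundary of the support.

θ̂_MAP = 6.96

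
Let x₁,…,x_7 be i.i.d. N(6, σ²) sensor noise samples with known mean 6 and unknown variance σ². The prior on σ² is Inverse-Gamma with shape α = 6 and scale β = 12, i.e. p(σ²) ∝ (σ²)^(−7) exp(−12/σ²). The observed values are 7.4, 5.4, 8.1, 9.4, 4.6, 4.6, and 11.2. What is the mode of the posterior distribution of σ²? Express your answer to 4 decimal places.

Sum of squared deviations about the known mean: SS = (7.4−6)² + (5.4−6)² + (8.1−6)² + (9.4−6)² + (4.6−6)² + (4.6−6)² + (11.2−6)² = 49.25.
The Normal likelihood contributes (σ²)^(−n/2) exp(−SS/(2σ²)), so the posterior is Inverse-Gamma(α + n/2, β + SS/2) = Inverse-Gamma(9.5, 36.625).
The mode of Inverse-Gamma(a, b) is b/(a+1) = 36.625/10.5 ≈ 3.4881.

σ̂²_MAP = 3.4881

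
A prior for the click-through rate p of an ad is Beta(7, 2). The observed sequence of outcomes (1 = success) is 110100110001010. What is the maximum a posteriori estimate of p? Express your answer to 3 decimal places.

p̂_MAP = 0.591

Prior: Beta(7, 2).
Data: 7 successes in 15 trials (from the sequence). The binomial likelihood contributes p^7(1−p)^8, so the posterior is Beta(7+7, 2+8) = Beta(14, 10).
For Beta(a, b) with a, b > 1 the mode is (a−1)/(a+b−2) = 13/22 ≈ 0.591.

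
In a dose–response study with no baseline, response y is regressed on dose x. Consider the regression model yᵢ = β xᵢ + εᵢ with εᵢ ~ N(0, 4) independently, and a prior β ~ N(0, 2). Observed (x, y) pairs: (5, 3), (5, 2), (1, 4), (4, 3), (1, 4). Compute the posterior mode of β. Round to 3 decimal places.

β̂_MAP = 0.643

log p(β | y) = −Σ(yᵢ − βxᵢ)²/(2·4) − β²/(2·2) + const.
Setting the derivative to zero: Σxᵢ(yᵢ − βxᵢ)/4 − β/2 = 0, so β = Σxᵢyᵢ / (Σxᵢ² + σ²/τ²).
Σxᵢyᵢ = 5·3 + 5·2 + 1·4 + 4·3 + 1·4 = 45; Σxᵢ² = 68; σ²/τ² = 2.
β̂_MAP = 45 / (68 + 2) = 45/70 ≈ 0.643.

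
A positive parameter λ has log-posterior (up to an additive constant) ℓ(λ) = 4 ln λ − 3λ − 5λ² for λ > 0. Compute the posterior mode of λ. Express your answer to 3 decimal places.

ℓ'(λ) = 4/λ − 3 − 10λ. Setting this to zero and multiplying by λ: 10λ² + 3λ − 4 = 0.
λ = (−3 + √(3² + 4·10·4)) / (2·10) = (−3 + √169) / 20 = (−3 + 13)/20 = 1/2.
ℓ''(λ) = −4/λ² − 10 < 0, confirming a maximum.

λ̂_MAP = 0.500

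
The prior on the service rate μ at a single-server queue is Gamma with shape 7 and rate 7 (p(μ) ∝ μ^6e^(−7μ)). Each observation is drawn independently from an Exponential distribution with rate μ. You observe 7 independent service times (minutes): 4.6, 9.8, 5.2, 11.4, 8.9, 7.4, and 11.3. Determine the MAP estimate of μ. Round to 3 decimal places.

The Exponential(rate=μ) likelihood is ∝ μ^n e^(−μΣtᵢ). Here n = 7 and Σtᵢ = 4.6 + 9.8 + 5.2 + 11.4 + 8.9 + 7.4 + 11.3 = 58.6.
Posterior ∝ μ^6e^(−7μ) · μ^7e^(−58.6μ) = μ^13e^(−65.6μ), i.e. Gamma(14, 65.6).
Mode = (a−1)/b = 13/65.6 ≈ 0.198.

μ̂_MAP = 0.198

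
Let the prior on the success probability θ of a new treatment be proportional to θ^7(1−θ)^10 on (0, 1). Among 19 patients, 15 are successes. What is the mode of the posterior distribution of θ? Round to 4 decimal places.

The prior density ∝ θ^7(1−θ)^10 is the kernel of Beta(8, 11).
Data: 15 successes in 19 trials. The binomial likelihood contributes θ^15(1−θ)^4, so the posterior is Beta(8+15, 11+4) = Beta(23, 15).
For Beta(a, b) with a, b > 1 the mode is (a−1)/(a+b−2) = 22/36 ≈ 0.6111.

θ̂_MAP = 0.6111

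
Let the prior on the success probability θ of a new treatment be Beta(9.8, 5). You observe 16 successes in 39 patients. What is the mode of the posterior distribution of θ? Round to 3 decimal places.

Prior: Beta(9.8, 5).
Data: 16 successes in 39 trials. The binomial likelihood contributes θ^16(1−θ)^23, so the posterior is Beta(9.8+16, 5+23) = Beta(25.8, 28).
For Beta(a, b) with a, b > 1 the mode is (a−1)/(a+b−2) = 24.8/51.8 ≈ 0.479.

θ̂_MAP = 0.479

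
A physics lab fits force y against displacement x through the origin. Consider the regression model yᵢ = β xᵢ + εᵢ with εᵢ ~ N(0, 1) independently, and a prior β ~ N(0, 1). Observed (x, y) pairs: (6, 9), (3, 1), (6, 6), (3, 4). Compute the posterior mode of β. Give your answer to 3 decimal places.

log p(β | y) = −Σ(yᵢ − βxᵢ)²/(2·1) − β²/(2·1) + const.
Setting the derivative to zero: Σxᵢ(yᵢ − βxᵢ)/1 − β/1 = 0, so β = Σxᵢyᵢ / (Σxᵢ² + σ²/τ²).
Σxᵢyᵢ = 6·9 + 3·1 + 6·6 + 3·4 = 105; Σxᵢ² = 90; σ²/τ² = 1.
β̂_MAP = 105 / (90 + 1) = 105/91 ≈ 1.154.

β̂_MAP = 1.154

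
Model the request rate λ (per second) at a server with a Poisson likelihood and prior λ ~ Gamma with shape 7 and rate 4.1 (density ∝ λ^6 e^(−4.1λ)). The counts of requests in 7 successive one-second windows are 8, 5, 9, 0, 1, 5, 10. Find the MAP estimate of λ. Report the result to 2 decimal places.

λ̂_MAP = 3.96

Σxᵢ = 8+5+9+0+1+5+10 = 38, with n = 7.
Posterior ∝ λ^6e^(−4.1λ) · λ^38e^(−7λ) = λ^44e^(−11.1λ), i.e. Gamma(shape=45, rate=11.1).
The mode of a Gamma(a, b) with a ≥ 1 (shape–rate) is (a−1)/b = 44/11.1 ≈ 3.96.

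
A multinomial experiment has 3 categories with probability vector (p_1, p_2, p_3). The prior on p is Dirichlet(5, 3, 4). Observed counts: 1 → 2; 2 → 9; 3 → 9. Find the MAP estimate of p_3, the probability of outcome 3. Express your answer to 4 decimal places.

The posterior is Dirichlet(αᵢ + nᵢ) = Dirichlet(7, 12, 13).
For a Dirichlet(a₁,…,a_K) with all aᵢ > 1, the mode has j-th component (aⱼ − 1)/(Σaᵢ − K).
Here Σaᵢ = 32 and K = 3, so p_3 = (13 − 1)/(32 − 3) = 12/29 ≈ 0.4138.

MAP estimate: 0.4138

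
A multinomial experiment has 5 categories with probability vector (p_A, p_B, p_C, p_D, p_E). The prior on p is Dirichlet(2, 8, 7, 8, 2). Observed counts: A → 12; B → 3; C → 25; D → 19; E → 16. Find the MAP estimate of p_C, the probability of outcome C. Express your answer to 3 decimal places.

MAP estimate of p_C = 0.320

The posterior is Dirichlet(αᵢ + nᵢ) = Dirichlet(14, 11, 32, 27, 18).
For a Dirichlet(a₁,…,a_K) with all aᵢ > 1, the mode has j-th component (aⱼ − 1)/(Σaᵢ − K).
Here Σaᵢ = 102 and K = 5, so p_C = (32 − 1)/(102 − 5) = 31/97 ≈ 0.320.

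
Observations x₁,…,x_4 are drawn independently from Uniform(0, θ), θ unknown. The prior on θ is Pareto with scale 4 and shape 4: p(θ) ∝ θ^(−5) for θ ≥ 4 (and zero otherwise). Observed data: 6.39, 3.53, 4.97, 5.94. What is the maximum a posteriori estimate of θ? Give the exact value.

θ̂_MAP = 6.39

The Uniform(0, θ) likelihood is θ^(−n) for θ ≥ max(xᵢ), zero otherwise. Here max(xᵢ) = 6.39.
Posterior ∝ θ^(−5) · θ^(−4) = θ^(−9) on θ ≥ max(4, 6.39) = 6.39.
This density is strictly decreasing in θ, so the posterior mode lies at the lower boundary of the support.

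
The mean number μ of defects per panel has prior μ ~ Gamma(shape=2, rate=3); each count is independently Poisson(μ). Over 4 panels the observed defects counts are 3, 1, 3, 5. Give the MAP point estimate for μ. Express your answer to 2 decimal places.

Σxᵢ = 3+1+3+5 = 12, with n = 4.
Posterior ∝ μe^(−3μ) · μ^12e^(−4μ) = μ^13e^(−7μ), i.e. Gamma(shape=14, rate=7).
The mode of a Gamma(a, b) with a ≥ 1 (shape–rate) is (a−1)/b = 13/7 ≈ 1.86.

μ̂_MAP = 1.86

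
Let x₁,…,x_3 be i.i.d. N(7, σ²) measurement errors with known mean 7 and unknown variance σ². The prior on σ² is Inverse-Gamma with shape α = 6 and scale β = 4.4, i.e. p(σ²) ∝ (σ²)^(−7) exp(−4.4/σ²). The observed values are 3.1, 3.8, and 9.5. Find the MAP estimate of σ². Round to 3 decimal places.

σ̂²_MAP = 2.382

Sum of squared deviations about the known mean: SS = (3.1−7)² + (3.8−7)² + (9.5−7)² = 31.7.
The Normal likelihood contributes (σ²)^(−n/2) exp(−SS/(2σ²)), so the posterior is Inverse-Gamma(α + n/2, β + SS/2) = Inverse-Gamma(7.5, 20.25).
The mode of Inverse-Gamma(a, b) is b/(a+1) = 20.25/8.5 ≈ 2.382.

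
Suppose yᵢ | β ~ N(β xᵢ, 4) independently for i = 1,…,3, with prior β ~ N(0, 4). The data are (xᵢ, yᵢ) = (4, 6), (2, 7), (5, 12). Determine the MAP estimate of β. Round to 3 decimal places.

log p(β | y) = −Σ(yᵢ − βxᵢ)²/(2·4) − β²/(2·4) + const.
Setting the derivative to zero: Σxᵢ(yᵢ − βxᵢ)/4 − β/4 = 0, so β = Σxᵢyᵢ / (Σxᵢ² + σ²/τ²).
Σxᵢyᵢ = 4·6 + 2·7 + 5·12 = 98; Σxᵢ² = 45; σ²/τ² = 1.
β̂_MAP = 98 / (45 + 1) = 98/46 ≈ 2.130.

β̂_MAP = 2.130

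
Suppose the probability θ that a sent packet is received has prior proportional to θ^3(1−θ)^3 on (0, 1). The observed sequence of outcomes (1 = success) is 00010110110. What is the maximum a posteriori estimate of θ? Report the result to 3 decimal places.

θ̂_MAP = 0.471

The prior density ∝ θ^3(1−θ)^3 is the kernel of Beta(4, 4).
Data: 5 successes in 11 trials (from the sequence). The binomial likelihood contributes θ^5(1−θ)^6, so the posterior is Beta(4+5, 4+6) = Beta(9, 10).
For Beta(a, b) with a, b > 1 the mode is (a−1)/(a+b−2) = 8/17 ≈ 0.471.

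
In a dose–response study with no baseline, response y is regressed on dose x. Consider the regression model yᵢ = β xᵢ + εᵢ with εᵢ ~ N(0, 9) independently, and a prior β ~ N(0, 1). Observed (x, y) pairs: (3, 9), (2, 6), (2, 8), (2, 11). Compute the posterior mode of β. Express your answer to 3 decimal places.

β̂_MAP = 2.567

log p(β | y) = −Σ(yᵢ − βxᵢ)²/(2·9) − β²/(2·1) + const.
Setting the derivative to zero: Σxᵢ(yᵢ − βxᵢ)/9 − β/1 = 0, so β = Σxᵢyᵢ / (Σxᵢ² + σ²/τ²).
Σxᵢyᵢ = 3·9 + 2·6 + 2·8 + 2·11 = 77; Σxᵢ² = 21; σ²/τ² = 9.
β̂_MAP = 77 / (21 + 9) = 77/30 ≈ 2.567.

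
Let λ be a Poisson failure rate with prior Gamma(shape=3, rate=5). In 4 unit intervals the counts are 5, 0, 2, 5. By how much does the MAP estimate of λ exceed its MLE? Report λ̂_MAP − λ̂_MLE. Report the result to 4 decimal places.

Σxᵢ = 12. Posterior is Gamma(15, 9); MAP = (15−1)/9 = 14/9 ≈ 1.55556.
MLE = x̄ = 12/4 ≈ 3.00000.
Difference = 14/9 − 12/4 = -13/9 ≈ -1.4444.

MAP − MLE = -1.4444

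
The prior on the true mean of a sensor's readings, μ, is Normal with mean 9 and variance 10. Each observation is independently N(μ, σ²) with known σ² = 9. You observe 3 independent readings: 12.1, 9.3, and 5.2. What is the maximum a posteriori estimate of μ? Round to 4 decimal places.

n = 3; x̄ = (12.1 + 9.3 + 5.2)/3 = 26.6/3 = 133/15 ≈ 8.8667.
For a Normal prior and Normal likelihood with known variance, the posterior is Normal; its mode equals its mean, the precision-weighted average.
Prior precision 1/σ₀² = 1/10 = 0.1; data precision n/σ² = 3/9 = 1/3.
μ̂ = (0.1·9 + (1/3)·(133/15)) / (0.1 + 1/3) = (347/90)/(13/30) = 347/39 ≈ 8.8974.

μ̂_MAP = 8.8974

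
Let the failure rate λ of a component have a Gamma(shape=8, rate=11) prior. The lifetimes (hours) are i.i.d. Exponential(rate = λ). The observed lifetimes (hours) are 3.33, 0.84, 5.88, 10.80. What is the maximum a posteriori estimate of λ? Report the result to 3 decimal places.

The Exponential(rate=λ) likelihood is ∝ λ^n e^(−λΣtᵢ). Here n = 4 and Σtᵢ = 3.33 + 0.84 + 5.88 + 10.80 = 20.85.
Posterior ∝ λ^7e^(−11λ) · λ^4e^(−20.85λ) = λ^11e^(−31.85λ), i.e. Gamma(12, 31.85).
Mode = (a−1)/b = 11/31.85 ≈ 0.345.

λ̂_MAP = 0.345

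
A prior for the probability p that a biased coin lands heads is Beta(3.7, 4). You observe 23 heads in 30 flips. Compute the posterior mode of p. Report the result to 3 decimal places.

p̂_MAP = 0.720

Prior: Beta(3.7, 4).
Data: 23 successes in 30 trials. The binomial likelihood contributes p^23(1−p)^7, so the posterior is Beta(3.7+23, 4+7) = Beta(26.7, 11).
For Beta(a, b) with a, b > 1 the mode is (a−1)/(a+b−2) = 25.7/35.7 ≈ 0.720.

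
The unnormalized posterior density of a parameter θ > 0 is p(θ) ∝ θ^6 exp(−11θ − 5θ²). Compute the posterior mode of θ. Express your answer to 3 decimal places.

ℓ'(θ) = 6/θ − 11 − 10θ. Setting this to zero and multiplying by θ: 10θ² + 11θ − 6 = 0.
θ = (−11 + √(11² + 4·10·6)) / (2·10) = (−11 + √361) / 20 = (−11 + 19)/20 = 2/5.
ℓ''(θ) = −6/θ² − 10 < 0, confirming a maximum.

θ̂_MAP = 0.400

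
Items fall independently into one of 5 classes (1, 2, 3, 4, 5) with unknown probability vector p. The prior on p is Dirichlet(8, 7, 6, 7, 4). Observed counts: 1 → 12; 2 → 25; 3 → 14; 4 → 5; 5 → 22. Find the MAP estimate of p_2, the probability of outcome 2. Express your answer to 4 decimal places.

MAP estimate: 0.2952

The posterior is Dirichlet(αᵢ + nᵢ) = Dirichlet(20, 32, 20, 12, 26).
For a Dirichlet(a₁,…,a_K) with all aᵢ > 1, the mode has j-th component (aⱼ − 1)/(Σaᵢ − K).
Here Σaᵢ = 110 and K = 5, so p_2 = (32 − 1)/(110 − 5) = 31/105 ≈ 0.2952.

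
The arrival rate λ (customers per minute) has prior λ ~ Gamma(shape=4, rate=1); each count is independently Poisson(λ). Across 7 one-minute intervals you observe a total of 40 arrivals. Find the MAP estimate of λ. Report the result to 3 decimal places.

λ̂_MAP = 5.375

Σxᵢ = 40, n = 7.
Posterior ∝ λ^3e^(−1λ) · λ^40e^(−7λ) = λ^43e^(−8λ), i.e. Gamma(shape=44, rate=8).
The mode of a Gamma(a, b) with a ≥ 1 (shape–rate) is (a−1)/b = 43/8 ≈ 5.375.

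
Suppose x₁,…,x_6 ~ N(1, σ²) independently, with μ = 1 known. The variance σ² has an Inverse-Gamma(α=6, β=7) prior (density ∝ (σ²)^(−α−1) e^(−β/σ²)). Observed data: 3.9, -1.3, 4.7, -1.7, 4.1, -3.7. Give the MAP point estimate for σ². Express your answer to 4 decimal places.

Sum of squared deviations about the known mean: SS = (3.9−1)² + (-1.3−1)² + (4.7−1)² + (-1.7−1)² + (4.1−1)² + (-3.7−1)² = 66.38.
The Normal likelihood contributes (σ²)^(−n/2) exp(−SS/(2σ²)), so the posterior is Inverse-Gamma(α + n/2, β + SS/2) = Inverse-Gamma(9, 40.19).
The mode of Inverse-Gamma(a, b) is b/(a+1) = 40.19/10 ≈ 4.0190.

σ̂²_MAP = 4.0190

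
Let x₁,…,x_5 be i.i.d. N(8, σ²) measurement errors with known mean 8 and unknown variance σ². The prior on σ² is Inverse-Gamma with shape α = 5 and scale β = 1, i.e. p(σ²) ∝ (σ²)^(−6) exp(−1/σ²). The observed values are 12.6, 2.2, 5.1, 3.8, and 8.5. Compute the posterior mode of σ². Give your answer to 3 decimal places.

Sum of squared deviations about the known mean: SS = (12.6−8)² + (2.2−8)² + (5.1−8)² + (3.8−8)² + (8.5−8)² = 81.1.
The Normal likelihood contributes (σ²)^(−n/2) exp(−SS/(2σ²)), so the posterior is Inverse-Gamma(α + n/2, β + SS/2) = Inverse-Gamma(7.5, 41.55).
The mode of Inverse-Gamma(a, b) is b/(a+1) = 41.55/8.5 ≈ 4.888.

σ̂²_MAP = 4.888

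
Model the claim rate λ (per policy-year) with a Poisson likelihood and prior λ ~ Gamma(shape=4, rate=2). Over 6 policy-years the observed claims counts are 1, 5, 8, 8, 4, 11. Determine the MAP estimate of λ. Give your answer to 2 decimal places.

Σxᵢ = 1+5+8+8+4+11 = 37, with n = 6.
Posterior ∝ λ^3e^(−2λ) · λ^37e^(−6λ) = λ^40e^(−8λ), i.e. Gamma(shape=41, rate=8).
The mode of a Gamma(a, b) with a ≥ 1 (shape–rate) is (a−1)/b = 40/8 ≈ 5.00.

λ̂_MAP = 5.00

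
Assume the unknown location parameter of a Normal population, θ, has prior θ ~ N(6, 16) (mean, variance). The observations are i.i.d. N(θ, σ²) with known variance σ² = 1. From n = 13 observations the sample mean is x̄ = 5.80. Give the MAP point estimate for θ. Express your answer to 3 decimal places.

n = 13, x̄ = 5.80.
For a Normal prior and Normal likelihood with known variance, the posterior is Normal; its mode equals its mean, the precision-weighted average.
Prior precision 1/σ₀² = 1/16 = 0.0625; data precision n/σ² = 13/1 = 13.
θ̂ = (0.0625·6 + 13·5.8) / (0.0625 + 13) = 75.775/13.0625 = 6062/1045 ≈ 5.801.

θ̂_MAP = 5.801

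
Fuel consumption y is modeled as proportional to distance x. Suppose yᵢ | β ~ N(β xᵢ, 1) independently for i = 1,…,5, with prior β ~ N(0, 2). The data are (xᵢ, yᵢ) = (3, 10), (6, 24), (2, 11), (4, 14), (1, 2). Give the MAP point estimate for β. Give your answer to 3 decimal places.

β̂_MAP = 3.820

log p(β | y) = −Σ(yᵢ − βxᵢ)²/(2·1) − β²/(2·2) + const.
Setting the derivative to zero: Σxᵢ(yᵢ − βxᵢ)/1 − β/2 = 0, so β = Σxᵢyᵢ / (Σxᵢ² + σ²/τ²).
Σxᵢyᵢ = 3·10 + 6·24 + 2·11 + 4·14 + 1·2 = 254; Σxᵢ² = 66; σ²/τ² = 0.5.
β̂_MAP = 254 / (66 + 0.5) = 254/66.5 ≈ 3.820.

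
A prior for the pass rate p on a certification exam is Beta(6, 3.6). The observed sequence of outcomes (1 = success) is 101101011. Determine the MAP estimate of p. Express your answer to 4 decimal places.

p̂_MAP = 0.6627

Prior: Beta(6, 3.6).
Data: 6 successes in 9 trials (from the sequence). The binomial likelihood contributes p^6(1−p)^3, so the posterior is Beta(6+6, 3.6+3) = Beta(12, 6.6).
For Beta(a, b) with a, b > 1 the mode is (a−1)/(a+b−2) = 11/16.6 ≈ 0.6627.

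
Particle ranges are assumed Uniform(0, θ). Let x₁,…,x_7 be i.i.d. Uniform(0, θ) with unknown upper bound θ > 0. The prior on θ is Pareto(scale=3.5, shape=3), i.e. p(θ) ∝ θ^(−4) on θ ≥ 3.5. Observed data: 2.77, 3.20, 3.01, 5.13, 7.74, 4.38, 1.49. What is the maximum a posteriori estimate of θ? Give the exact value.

θ̂_MAP = 7.74

The Uniform(0, θ) likelihood is θ^(−n) for θ ≥ max(xᵢ), zero otherwise. Here max(xᵢ) = 7.74.
Posterior ∝ θ^(−4) · θ^(−7) = θ^(−11) on θ ≥ max(3.5, 7.74) = 7.74.
This density is strictly decreasing in θ, so the posterior mode lies at the lower boundary of the support.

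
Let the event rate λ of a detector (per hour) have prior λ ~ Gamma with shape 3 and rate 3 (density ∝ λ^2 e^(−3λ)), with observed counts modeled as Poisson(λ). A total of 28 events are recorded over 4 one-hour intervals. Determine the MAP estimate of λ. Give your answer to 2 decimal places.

λ̂_MAP = 4.29

Σxᵢ = 28, n = 4.
Posterior ∝ λ^2e^(−3λ) · λ^28e^(−4λ) = λ^30e^(−7λ), i.e. Gamma(shape=31, rate=7).
The mode of a Gamma(a, b) with a ≥ 1 (shape–rate) is (a−1)/b = 30/7 ≈ 4.29.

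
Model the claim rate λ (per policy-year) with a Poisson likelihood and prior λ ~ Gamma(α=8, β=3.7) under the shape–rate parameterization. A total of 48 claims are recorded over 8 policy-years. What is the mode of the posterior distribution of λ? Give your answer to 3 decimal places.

λ̂_MAP = 4.701

Σxᵢ = 48, n = 8.
Posterior ∝ λ^7e^(−3.7λ) · λ^48e^(−8λ) = λ^55e^(−11.7λ), i.e. Gamma(shape=56, rate=11.7).
The mode of a Gamma(a, b) with a ≥ 1 (shape–rate) is (a−1)/b = 55/11.7 ≈ 4.701.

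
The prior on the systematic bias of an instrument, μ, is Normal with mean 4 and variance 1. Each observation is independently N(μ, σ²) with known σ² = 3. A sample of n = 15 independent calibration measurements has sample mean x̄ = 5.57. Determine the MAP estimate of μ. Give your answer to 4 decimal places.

n = 15, x̄ = 5.57.
For a Normal prior and Normal likelihood with known variance, the posterior is Normal; its mode equals its mean, the precision-weighted average.
Prior precision 1/σ₀² = 1/1 = 1; data precision n/σ² = 15/3 = 5.
μ̂ = (1·4 + 5·5.57) / (1 + 5) = 31.85/6 = 637/120 ≈ 5.3083.

μ̂_MAP = 5.3083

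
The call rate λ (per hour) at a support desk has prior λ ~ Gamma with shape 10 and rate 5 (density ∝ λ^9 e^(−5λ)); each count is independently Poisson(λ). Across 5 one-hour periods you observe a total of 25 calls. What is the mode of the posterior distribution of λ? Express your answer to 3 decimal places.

Σxᵢ = 25, n = 5.
Posterior ∝ λ^9e^(−5λ) · λ^25e^(−5λ) = λ^34e^(−10λ), i.e. Gamma(shape=35, rate=10).
The mode of a Gamma(a, b) with a ≥ 1 (shape–rate) is (a−1)/b = 34/10 ≈ 3.400.

λ̂_MAP = 3.400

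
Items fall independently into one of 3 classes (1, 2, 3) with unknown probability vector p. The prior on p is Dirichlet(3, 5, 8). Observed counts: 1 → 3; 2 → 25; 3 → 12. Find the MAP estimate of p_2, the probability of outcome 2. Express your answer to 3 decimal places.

The posterior is Dirichlet(αᵢ + nᵢ) = Dirichlet(6, 30, 20).
For a Dirichlet(a₁,…,a_K) with all aᵢ > 1, the mode has j-th component (aⱼ − 1)/(Σaᵢ − K).
Here Σaᵢ = 56 and K = 3, so p_2 = (30 − 1)/(56 − 3) = 29/53 ≈ 0.547.

MAP estimate: 0.547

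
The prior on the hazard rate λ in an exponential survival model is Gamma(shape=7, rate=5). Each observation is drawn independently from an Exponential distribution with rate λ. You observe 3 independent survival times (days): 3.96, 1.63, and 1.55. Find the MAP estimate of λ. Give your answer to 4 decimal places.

The Exponential(rate=λ) likelihood is ∝ λ^n e^(−λΣtᵢ). Here n = 3 and Σtᵢ = 3.96 + 1.63 + 1.55 = 7.14.
Posterior ∝ λ^6e^(−5λ) · λ^3e^(−7.14λ) = λ^9e^(−12.14λ), i.e. Gamma(10, 12.14).
Mode = (a−1)/b = 9/12.14 ≈ 0.7414.

λ̂_MAP = 0.7414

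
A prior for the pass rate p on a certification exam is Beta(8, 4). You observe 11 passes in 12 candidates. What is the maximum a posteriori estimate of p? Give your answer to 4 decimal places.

Prior: Beta(8, 4).
Data: 11 successes in 12 trials. The binomial likelihood contributes p^11(1−p)^1, so the posterior is Beta(8+11, 4+1) = Beta(19, 5).
For Beta(a, b) with a, b > 1 the mode is (a−1)/(a+b−2) = 18/22 ≈ 0.8182.

p̂_MAP = 0.8182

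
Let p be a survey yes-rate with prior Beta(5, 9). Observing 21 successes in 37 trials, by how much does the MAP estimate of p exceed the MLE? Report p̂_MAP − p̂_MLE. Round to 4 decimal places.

MAP − MLE = -0.0574

Posterior is Beta(26, 25); MAP = (26−1)/(51−2) = 25/49 ≈ 0.51020.
MLE ignores the prior: p̂_MLE = k/n = 21/37 ≈ 0.56757.
Difference = 25/49 − 21/37 = -104/1813 ≈ -0.0574.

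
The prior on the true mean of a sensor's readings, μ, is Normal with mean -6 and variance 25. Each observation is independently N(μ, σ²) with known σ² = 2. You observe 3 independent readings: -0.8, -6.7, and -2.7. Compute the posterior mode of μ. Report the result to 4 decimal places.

μ̂_MAP = -3.4675

n = 3; x̄ = ((-0.8) + (-6.7) + (-2.7))/3 = -10.2/3 = -3.4.
For a Normal prior and Normal likelihood with known variance, the posterior is Normal; its mode equals its mean, the precision-weighted average.
Prior precision 1/σ₀² = 1/25 = 0.04; data precision n/σ² = 3/2 = 1.5.
μ̂ = (0.04·(-6) + 1.5·(-3.4)) / (0.04 + 1.5) = (-5.34)/1.54 = -267/77 ≈ -3.4675.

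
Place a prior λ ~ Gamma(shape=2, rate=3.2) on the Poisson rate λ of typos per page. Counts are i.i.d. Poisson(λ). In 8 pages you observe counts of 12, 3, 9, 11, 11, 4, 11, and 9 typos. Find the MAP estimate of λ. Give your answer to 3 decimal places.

Σxᵢ = 12+3+9+11+11+4+11+9 = 70, with n = 8.
Posterior ∝ λe^(−3.2λ) · λ^70e^(−8λ) = λ^71e^(−11.2λ), i.e. Gamma(shape=72, rate=11.2).
The mode of a Gamma(a, b) with a ≥ 1 (shape–rate) is (a−1)/b = 71/11.2 ≈ 6.339.

λ̂_MAP = 6.339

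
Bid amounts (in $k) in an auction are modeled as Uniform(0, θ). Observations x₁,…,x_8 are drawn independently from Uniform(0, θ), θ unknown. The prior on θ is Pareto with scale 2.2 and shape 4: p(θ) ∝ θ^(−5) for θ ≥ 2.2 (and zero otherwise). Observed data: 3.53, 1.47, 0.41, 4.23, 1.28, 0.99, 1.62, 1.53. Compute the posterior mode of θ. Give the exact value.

θ̂_MAP = 4.23

The Uniform(0, θ) likelihood is θ^(−n) for θ ≥ max(xᵢ), zero otherwise. Here max(xᵢ) = 4.23.
Posterior ∝ θ^(−5) · θ^(−8) = θ^(−13) on θ ≥ max(2.2, 4.23) = 4.23.
This density is strictly decreasing in θ, so the posterior mode lies at the lower boundary of the support.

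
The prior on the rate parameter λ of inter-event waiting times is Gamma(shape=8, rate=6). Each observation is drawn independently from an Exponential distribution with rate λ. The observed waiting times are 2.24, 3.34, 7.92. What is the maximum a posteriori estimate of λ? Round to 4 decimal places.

λ̂_MAP = 0.5128

The Exponential(rate=λ) likelihood is ∝ λ^n e^(−λΣtᵢ). Here n = 3 and Σtᵢ = 2.24 + 3.34 + 7.92 = 13.50.
Posterior ∝ λ^7e^(−6λ) · λ^3e^(−13.50λ) = λ^10e^(−19.50λ), i.e. Gamma(11, 19.50).
Mode = (a−1)/b = 10/19.50 ≈ 0.5128.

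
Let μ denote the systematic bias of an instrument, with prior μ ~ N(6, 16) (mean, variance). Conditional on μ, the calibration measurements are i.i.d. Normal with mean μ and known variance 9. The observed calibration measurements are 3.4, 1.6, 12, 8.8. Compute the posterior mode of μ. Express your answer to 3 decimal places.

n = 4; x̄ = (3.4 + 1.6 + 12 + 8.8)/4 = 25.8/4 = 6.45.
For a Normal prior and Normal likelihood with known variance, the posterior is Normal; its mode equals its mean, the precision-weighted average.
Prior precision 1/σ₀² = 1/16 = 0.0625; data precision n/σ² = 4/9.
μ̂ = (0.0625·6 + (4/9)·6.45) / (0.0625 + 4/9) = (389/120)/(73/144) = 2334/365 ≈ 6.395.

μ̂_MAP = 6.395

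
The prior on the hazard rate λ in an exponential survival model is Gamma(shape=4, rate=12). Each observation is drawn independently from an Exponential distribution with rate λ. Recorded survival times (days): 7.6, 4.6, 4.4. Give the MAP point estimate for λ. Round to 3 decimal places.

λ̂_MAP = 0.210

The Exponential(rate=λ) likelihood is ∝ λ^n e^(−λΣtᵢ). Here n = 3 and Σtᵢ = 7.6 + 4.6 + 4.4 = 16.6.
Posterior ∝ λ^3e^(−12λ) · λ^3e^(−16.6λ) = λ^6e^(−28.6λ), i.e. Gamma(7, 28.6).
Mode = (a−1)/b = 6/28.6 ≈ 0.210.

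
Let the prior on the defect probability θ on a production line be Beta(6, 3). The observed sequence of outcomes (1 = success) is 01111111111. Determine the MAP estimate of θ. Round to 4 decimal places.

θ̂_MAP = 0.8333

Prior: Beta(6, 3).
Data: 10 successes in 11 trials (from the sequence). The binomial likelihood contributes θ^10(1−θ)^1, so the posterior is Beta(6+10, 3+1) = Beta(16, 4).
For Beta(a, b) with a, b > 1 the mode is (a−1)/(a+b−2) = 15/18 ≈ 0.8333.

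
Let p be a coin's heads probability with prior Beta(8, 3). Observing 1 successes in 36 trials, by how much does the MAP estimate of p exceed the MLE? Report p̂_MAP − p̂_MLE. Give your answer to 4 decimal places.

MAP − MLE = 0.1500

Posterior is Beta(9, 38); MAP = (9−1)/(47−2) = 8/45 ≈ 0.17778.
MLE ignores the prior: p̂_MLE = k/n = 1/36 ≈ 0.02778.
Difference = 8/45 − 1/36 = 3/20 ≈ 0.1500.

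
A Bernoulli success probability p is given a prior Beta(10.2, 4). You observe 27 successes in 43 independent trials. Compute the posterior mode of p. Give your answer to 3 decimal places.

Prior: Beta(10.2, 4).
Data: 27 successes in 43 trials. The binomial likelihood contributes p^27(1−p)^16, so the posterior is Beta(10.2+27, 4+16) = Beta(37.2, 20).
For Beta(a, b) with a, b > 1 the mode is (a−1)/(a+b−2) = 36.2/55.2 ≈ 0.656.

p̂_MAP = 0.656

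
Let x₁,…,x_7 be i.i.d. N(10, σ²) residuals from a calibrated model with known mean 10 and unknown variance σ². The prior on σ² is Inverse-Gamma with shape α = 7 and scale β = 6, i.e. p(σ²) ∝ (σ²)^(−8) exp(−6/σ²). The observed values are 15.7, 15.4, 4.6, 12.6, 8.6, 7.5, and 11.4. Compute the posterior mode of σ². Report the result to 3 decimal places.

Sum of squared deviations about the known mean: SS = (15.7−10)² + (15.4−10)² + (4.6−10)² + (12.6−10)² + (8.6−10)² + (7.5−10)² + (11.4−10)² = 107.74.
The Normal likelihood contributes (σ²)^(−n/2) exp(−SS/(2σ²)), so the posterior is Inverse-Gamma(α + n/2, β + SS/2) = Inverse-Gamma(10.5, 59.87).
The mode of Inverse-Gamma(a, b) is b/(a+1) = 59.87/11.5 ≈ 5.206.

σ̂²_MAP = 5.206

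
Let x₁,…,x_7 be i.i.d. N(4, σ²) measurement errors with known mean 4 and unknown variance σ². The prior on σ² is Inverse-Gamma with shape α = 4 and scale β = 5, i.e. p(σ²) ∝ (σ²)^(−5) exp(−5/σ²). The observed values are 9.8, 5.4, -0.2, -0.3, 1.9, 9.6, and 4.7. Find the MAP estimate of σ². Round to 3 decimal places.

Sum of squared deviations about the known mean: SS = (9.8−4)² + (5.4−4)² + (-0.2−4)² + (-0.3−4)² + (1.9−4)² + (9.6−4)² + (4.7−4)² = 107.99.
The Normal likelihood contributes (σ²)^(−n/2) exp(−SS/(2σ²)), so the posterior is Inverse-Gamma(α + n/2, β + SS/2) = Inverse-Gamma(7.5, 58.995).
The mode of Inverse-Gamma(a, b) is b/(a+1) = 58.995/8.5 ≈ 6.941.

σ̂²_MAP = 6.941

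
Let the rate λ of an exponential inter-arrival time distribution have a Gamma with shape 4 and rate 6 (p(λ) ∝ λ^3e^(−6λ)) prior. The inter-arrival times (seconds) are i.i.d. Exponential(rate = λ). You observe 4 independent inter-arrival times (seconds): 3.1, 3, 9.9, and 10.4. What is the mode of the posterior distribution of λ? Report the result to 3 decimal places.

λ̂_MAP = 0.216

The Exponential(rate=λ) likelihood is ∝ λ^n e^(−λΣtᵢ). Here n = 4 and Σtᵢ = 3.1 + 3 + 9.9 + 10.4 = 26.4.
Posterior ∝ λ^3e^(−6λ) · λ^4e^(−26.4λ) = λ^7e^(−32.4λ), i.e. Gamma(8, 32.4).
Mode = (a−1)/b = 7/32.4 ≈ 0.216.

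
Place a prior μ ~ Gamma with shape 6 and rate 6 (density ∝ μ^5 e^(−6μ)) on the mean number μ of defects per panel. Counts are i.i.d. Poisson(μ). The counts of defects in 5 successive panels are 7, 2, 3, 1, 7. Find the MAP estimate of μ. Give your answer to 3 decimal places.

μ̂_MAP = 2.273

Σxᵢ = 7+2+3+1+7 = 20, with n = 5.
Posterior ∝ μ^5e^(−6μ) · μ^20e^(−5μ) = μ^25e^(−11μ), i.e. Gamma(shape=26, rate=11).
The mode of a Gamma(a, b) with a ≥ 1 (shape–rate) is (a−1)/b = 25/11 ≈ 2.273.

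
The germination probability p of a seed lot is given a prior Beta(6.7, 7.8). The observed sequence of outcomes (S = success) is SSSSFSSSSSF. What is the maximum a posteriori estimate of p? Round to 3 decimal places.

Prior: Beta(6.7, 7.8).
Data: 9 successes in 11 trials (from the sequence). The binomial likelihood contributes p^9(1−p)^2, so the posterior is Beta(6.7+9, 7.8+2) = Beta(15.7, 9.8).
For Beta(a, b) with a, b > 1 the mode is (a−1)/(a+b−2) = 14.7/23.5 ≈ 0.626.

p̂_MAP = 0.626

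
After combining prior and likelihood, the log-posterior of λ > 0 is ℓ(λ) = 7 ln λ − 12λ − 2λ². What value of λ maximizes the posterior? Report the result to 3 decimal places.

λ̂_MAP = 0.500

ℓ'(λ) = 7/λ − 12 − 4λ. Setting this to zero and multiplying by λ: 4λ² + 12λ − 7 = 0.
λ = (−12 + √(12² + 4·4·7)) / (2·4) = (−12 + √256) / 8 = (−12 + 16)/8 = 1/2.
ℓ''(λ) = −7/λ² − 4 < 0, confirming a maximum.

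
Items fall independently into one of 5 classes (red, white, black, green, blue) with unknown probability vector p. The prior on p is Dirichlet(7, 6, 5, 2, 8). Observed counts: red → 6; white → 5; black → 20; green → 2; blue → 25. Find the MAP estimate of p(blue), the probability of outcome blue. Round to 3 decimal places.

The posterior is Dirichlet(αᵢ + nᵢ) = Dirichlet(13, 11, 25, 4, 33).
For a Dirichlet(a₁,…,a_K) with all aᵢ > 1, the mode has j-th component (aⱼ − 1)/(Σaᵢ − K).
Here Σaᵢ = 86 and K = 5, so p(blue) = (33 − 1)/(86 − 5) = 32/81 ≈ 0.395.

MAP estimate of p(blue) = 0.395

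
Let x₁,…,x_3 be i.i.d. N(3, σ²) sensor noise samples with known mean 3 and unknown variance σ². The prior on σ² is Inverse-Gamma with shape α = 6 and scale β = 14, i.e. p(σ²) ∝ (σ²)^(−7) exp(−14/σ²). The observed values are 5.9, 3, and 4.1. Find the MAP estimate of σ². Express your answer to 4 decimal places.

Sum of squared deviations about the known mean: SS = (5.9−3)² + (3−3)² + (4.1−3)² = 9.62.
The Normal likelihood contributes (σ²)^(−n/2) exp(−SS/(2σ²)), so the posterior is Inverse-Gamma(α + n/2, β + SS/2) = Inverse-Gamma(7.5, 18.81).
The mode of Inverse-Gamma(a, b) is b/(a+1) = 18.81/8.5 ≈ 2.2129.

σ̂²_MAP = 2.2129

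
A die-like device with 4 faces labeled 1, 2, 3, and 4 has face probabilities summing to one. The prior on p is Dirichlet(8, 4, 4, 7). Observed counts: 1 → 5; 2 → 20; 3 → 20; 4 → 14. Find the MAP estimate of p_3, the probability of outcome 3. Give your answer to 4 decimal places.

The posterior is Dirichlet(αᵢ + nᵢ) = Dirichlet(13, 24, 24, 21).
For a Dirichlet(a₁,…,a_K) with all aᵢ > 1, the mode has j-th component (aⱼ − 1)/(Σaᵢ − K).
Here Σaᵢ = 82 and K = 4, so p_3 = (24 − 1)/(82 − 4) = 23/78 ≈ 0.2949.

MAP estimate: 0.2949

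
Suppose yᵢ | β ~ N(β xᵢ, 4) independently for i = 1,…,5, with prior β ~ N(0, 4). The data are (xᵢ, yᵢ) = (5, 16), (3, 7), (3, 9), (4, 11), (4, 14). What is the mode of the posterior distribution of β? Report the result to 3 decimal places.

β̂_MAP = 3.000

log p(β | y) = −Σ(yᵢ − βxᵢ)²/(2·4) − β²/(2·4) + const.
Setting the derivative to zero: Σxᵢ(yᵢ − βxᵢ)/4 − β/4 = 0, so β = Σxᵢyᵢ / (Σxᵢ² + σ²/τ²).
Σxᵢyᵢ = 5·16 + 3·7 + 3·9 + 4·11 + 4·14 = 228; Σxᵢ² = 75; σ²/τ² = 1.
β̂_MAP = 228 / (75 + 1) = 228/76 ≈ 3.000.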